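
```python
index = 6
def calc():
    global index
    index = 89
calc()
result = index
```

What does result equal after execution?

Step 1: index = 6 globally.
Step 2: calc() declares global index and sets it to 89.
Step 3: After calc(), global index = 89. result = 89

The answer is 89.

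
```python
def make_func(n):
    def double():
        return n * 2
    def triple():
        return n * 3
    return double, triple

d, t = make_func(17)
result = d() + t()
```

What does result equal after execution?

Step 1: Both closures capture the same n = 17.
Step 2: d() = 17 * 2 = 34, t() = 17 * 3 = 51.
Step 3: result = 34 + 51 = 85

The answer is 85.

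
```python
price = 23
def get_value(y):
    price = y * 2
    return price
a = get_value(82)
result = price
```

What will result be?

Step 1: Global price = 23.
Step 2: get_value(82) creates local price = 82 * 2 = 164.
Step 3: Global price unchanged because no global keyword. result = 23

The answer is 23.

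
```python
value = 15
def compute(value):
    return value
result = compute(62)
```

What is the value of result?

Step 1: Global value = 15.
Step 2: compute(62) takes parameter value = 62, which shadows the global.
Step 3: result = 62

The answer is 62.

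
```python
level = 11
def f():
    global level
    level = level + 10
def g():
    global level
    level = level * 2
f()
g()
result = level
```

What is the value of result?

Step 1: level = 11.
Step 2: f() adds 10: level = 11 + 10 = 21.
Step 3: g() doubles: level = 21 * 2 = 42.
Step 4: result = 42

The answer is 42.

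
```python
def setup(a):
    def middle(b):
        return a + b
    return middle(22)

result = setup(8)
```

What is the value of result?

Step 1: setup(8) passes a = 8.
Step 2: middle(22) has b = 22, reads a = 8 from enclosing.
Step 3: result = 8 + 22 = 30

The answer is 30.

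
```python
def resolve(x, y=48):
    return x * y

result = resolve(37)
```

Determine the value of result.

Step 1: resolve(37) uses default y = 48.
Step 2: Returns 37 * 48 = 1776.
Step 3: result = 1776

The answer is 1776.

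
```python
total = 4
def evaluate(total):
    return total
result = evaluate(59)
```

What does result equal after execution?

Step 1: Global total = 4.
Step 2: evaluate(59) takes parameter total = 59, which shadows the global.
Step 3: result = 59

The answer is 59.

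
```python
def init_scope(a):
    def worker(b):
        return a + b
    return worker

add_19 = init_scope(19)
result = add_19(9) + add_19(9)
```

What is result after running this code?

Step 1: add_19 captures a = 19.
Step 2: add_19(9) = 19 + 9 = 28, called twice.
Step 3: result = 28 + 28 = 56

The answer is 56.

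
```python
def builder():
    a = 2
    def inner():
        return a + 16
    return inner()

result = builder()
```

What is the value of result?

Step 1: builder() defines a = 2.
Step 2: inner() reads a = 2 from enclosing scope, returns 2 + 16 = 18.
Step 3: result = 18

The answer is 18.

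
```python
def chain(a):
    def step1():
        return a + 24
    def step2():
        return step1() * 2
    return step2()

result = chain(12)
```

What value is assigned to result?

Step 1: chain(12) captures a = 12.
Step 2: step2() calls step1() which returns 12 + 24 = 36.
Step 3: step2() returns 36 * 2 = 72

The answer is 72.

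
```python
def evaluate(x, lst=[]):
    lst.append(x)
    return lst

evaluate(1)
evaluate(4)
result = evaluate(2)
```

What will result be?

Step 1: Mutable default argument gotcha! The list [] is created once.
Step 2: Each call appends to the SAME list: [1], [1, 4], [1, 4, 2].
Step 3: result = [1, 4, 2]

The answer is [1, 4, 2].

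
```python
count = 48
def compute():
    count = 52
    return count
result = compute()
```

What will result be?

Step 1: Global count = 48.
Step 2: compute() creates local count = 52, shadowing the global.
Step 3: Returns local count = 52. result = 52

The answer is 52.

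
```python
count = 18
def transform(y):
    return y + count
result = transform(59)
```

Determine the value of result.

Step 1: count = 18 is defined globally.
Step 2: transform(59) uses parameter y = 59 and looks up count from global scope = 18.
Step 3: result = 59 + 18 = 77

The answer is 77.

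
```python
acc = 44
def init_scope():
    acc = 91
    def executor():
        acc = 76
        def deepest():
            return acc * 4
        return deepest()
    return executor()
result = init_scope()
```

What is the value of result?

Step 1: deepest() looks up acc through LEGB: not local, finds acc = 76 in enclosing executor().
Step 2: Returns 76 * 4 = 304.
Step 3: result = 304

The answer is 304.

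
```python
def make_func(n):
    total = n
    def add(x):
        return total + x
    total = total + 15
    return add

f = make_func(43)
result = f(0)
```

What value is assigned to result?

Step 1: make_func(43) sets total = 43, then total = 43 + 15 = 58.
Step 2: Closures capture by reference, so add sees total = 58.
Step 3: f(0) returns 58 + 0 = 58

The answer is 58.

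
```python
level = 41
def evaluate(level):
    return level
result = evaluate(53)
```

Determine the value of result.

Step 1: Global level = 41.
Step 2: evaluate(53) takes parameter level = 53, which shadows the global.
Step 3: result = 53

The answer is 53.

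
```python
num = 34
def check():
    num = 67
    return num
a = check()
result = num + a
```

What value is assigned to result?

Step 1: Global num = 34. check() returns local num = 67.
Step 2: a = 67. Global num still = 34.
Step 3: result = 34 + 67 = 101

The answer is 101.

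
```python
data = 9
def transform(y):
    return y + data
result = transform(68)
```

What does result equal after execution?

Step 1: data = 9 is defined globally.
Step 2: transform(68) uses parameter y = 68 and looks up data from global scope = 9.
Step 3: result = 68 + 9 = 77

The answer is 77.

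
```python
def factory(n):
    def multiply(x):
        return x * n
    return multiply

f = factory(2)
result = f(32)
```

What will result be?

Step 1: factory(2) returns multiply closure with n = 2.
Step 2: f(32) computes 32 * 2 = 64.
Step 3: result = 64

The answer is 64.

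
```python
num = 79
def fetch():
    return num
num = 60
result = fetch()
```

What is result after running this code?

Step 1: num is first set to 79, then reassigned to 60.
Step 2: fetch() is called after the reassignment, so it looks up the current global num = 60.
Step 3: result = 60

The answer is 60.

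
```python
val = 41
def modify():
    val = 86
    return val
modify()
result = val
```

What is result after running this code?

Step 1: val = 41 globally.
Step 2: modify() creates a LOCAL val = 86 (no global keyword!).
Step 3: The global val is unchanged. result = 41

The answer is 41.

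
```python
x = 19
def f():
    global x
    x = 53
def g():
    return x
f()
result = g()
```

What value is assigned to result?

Step 1: x = 19.
Step 2: f() sets global x = 53.
Step 3: g() reads global x = 53. result = 53

The answer is 53.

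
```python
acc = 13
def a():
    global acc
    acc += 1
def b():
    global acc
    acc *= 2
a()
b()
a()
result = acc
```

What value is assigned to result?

Step 1: acc = 13.
Step 2: a(): acc = 13 + 1 = 14.
Step 3: b(): acc = 14 * 2 = 28.
Step 4: a(): acc = 28 + 1 = 29

The answer is 29.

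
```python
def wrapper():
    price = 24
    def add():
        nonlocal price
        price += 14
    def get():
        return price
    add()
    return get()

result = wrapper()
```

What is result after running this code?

Step 1: price = 24. add() modifies it via nonlocal, get() reads it.
Step 2: add() makes price = 24 + 14 = 38.
Step 3: get() returns 38. result = 38

The answer is 38.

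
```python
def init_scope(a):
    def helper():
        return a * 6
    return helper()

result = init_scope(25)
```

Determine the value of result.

Step 1: init_scope(25) binds parameter a = 25.
Step 2: helper() accesses a = 25 from enclosing scope.
Step 3: result = 25 * 6 = 150

The answer is 150.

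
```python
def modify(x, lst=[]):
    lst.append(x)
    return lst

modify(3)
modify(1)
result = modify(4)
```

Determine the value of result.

Step 1: Mutable default argument gotcha! The list [] is created once.
Step 2: Each call appends to the SAME list: [3], [3, 1], [3, 1, 4].
Step 3: result = [3, 1, 4]

The answer is [3, 1, 4].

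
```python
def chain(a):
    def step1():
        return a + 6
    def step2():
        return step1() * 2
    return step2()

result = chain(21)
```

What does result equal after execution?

Step 1: chain(21) captures a = 21.
Step 2: step2() calls step1() which returns 21 + 6 = 27.
Step 3: step2() returns 27 * 2 = 54

The answer is 54.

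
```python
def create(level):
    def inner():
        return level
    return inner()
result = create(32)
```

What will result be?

Step 1: create(32) binds parameter level = 32.
Step 2: inner() looks up level in enclosing scope and finds the parameter level = 32.
Step 3: result = 32

The answer is 32.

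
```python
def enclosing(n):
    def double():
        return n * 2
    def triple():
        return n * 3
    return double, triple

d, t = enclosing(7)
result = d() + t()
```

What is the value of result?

Step 1: Both closures capture the same n = 7.
Step 2: d() = 7 * 2 = 14, t() = 7 * 3 = 21.
Step 3: result = 14 + 21 = 35

The answer is 35.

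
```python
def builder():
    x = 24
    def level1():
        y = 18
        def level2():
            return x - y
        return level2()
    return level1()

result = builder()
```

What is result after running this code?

Step 1: x = 24 in builder. y = 18 in level1.
Step 2: level2() reads x = 24 and y = 18 from enclosing scopes.
Step 3: result = 24 - 18 = 6

The answer is 6.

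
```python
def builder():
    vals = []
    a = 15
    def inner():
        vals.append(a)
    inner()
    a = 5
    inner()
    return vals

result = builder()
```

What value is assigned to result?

Step 1: a = 15. inner() appends current a to vals.
Step 2: First inner(): appends 15. Then a = 5.
Step 3: Second inner(): appends 5 (closure sees updated a). result = [15, 5]

The answer is [15, 5].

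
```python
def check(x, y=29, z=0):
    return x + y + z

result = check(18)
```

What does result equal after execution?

Step 1: check(18) uses defaults y = 29, z = 0.
Step 2: Returns 18 + 29 + 0 = 47.
Step 3: result = 47

The answer is 47.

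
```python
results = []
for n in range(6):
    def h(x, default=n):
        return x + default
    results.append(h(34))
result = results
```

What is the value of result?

Step 1: Default argument default=n is evaluated at function definition time.
Step 2: Each iteration creates h with default = current n value.
Step 3: h(34) returns 34 + default. results = [34, 35, 36, 37, 38, 39]

The answer is [34, 35, 36, 37, 38, 39].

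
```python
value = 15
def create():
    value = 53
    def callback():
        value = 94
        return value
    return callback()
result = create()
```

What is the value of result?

Step 1: Three scopes define value: global (15), create (53), callback (94).
Step 2: callback() has its own local value = 94, which shadows both enclosing and global.
Step 3: result = 94 (local wins in LEGB)

The answer is 94.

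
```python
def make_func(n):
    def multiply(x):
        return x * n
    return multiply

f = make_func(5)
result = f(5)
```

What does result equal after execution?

Step 1: make_func(5) returns multiply closure with n = 5.
Step 2: f(5) computes 5 * 5 = 25.
Step 3: result = 25

The answer is 25.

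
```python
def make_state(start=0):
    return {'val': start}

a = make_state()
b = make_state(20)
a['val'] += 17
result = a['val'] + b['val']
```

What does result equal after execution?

Step 1: make_state() returns a new dict each call (immutable default 0).
Step 2: a = {'val': 0}, b = {'val': 20}.
Step 3: a['val'] += 17 = 17. result = 17 + 20 = 37

The answer is 37.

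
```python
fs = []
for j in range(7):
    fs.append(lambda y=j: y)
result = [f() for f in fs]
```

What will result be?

Step 1: Default arg y=j captures j at each iteration.
Step 2: Each lambda has its own default: 0, 1, ..., 6.
Step 3: result = [0, 1, 2, 3, 4, 5, 6]

The answer is [0, 1, 2, 3, 4, 5, 6].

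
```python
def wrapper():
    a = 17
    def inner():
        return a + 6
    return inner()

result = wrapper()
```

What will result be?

Step 1: wrapper() defines a = 17.
Step 2: inner() reads a = 17 from enclosing scope, returns 17 + 6 = 23.
Step 3: result = 23

The answer is 23.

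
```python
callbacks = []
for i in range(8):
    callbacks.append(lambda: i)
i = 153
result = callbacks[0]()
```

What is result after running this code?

Step 1: Lambdas capture the variable i by reference, not by value.
Step 2: After the loop, i is reassigned to 153.
Step 3: callbacks[0]() looks up the current i = 153. result = 153

The answer is 153.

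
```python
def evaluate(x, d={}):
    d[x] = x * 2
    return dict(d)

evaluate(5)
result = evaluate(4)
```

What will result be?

Step 1: Mutable default dict is shared across calls.
Step 2: First call adds 5: 10. Second call adds 4: 8.
Step 3: result = {5: 10, 4: 8}

The answer is {5: 10, 4: 8}.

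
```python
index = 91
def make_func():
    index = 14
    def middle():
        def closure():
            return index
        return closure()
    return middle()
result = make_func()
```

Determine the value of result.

Step 1: make_func() defines index = 14. middle() and closure() have no local index.
Step 2: closure() checks local (none), enclosing middle() (none), enclosing make_func() and finds index = 14.
Step 3: result = 14

The answer is 14.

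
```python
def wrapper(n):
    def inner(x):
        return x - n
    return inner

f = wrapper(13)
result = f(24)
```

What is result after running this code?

Step 1: wrapper(13) creates a closure capturing n = 13.
Step 2: f(24) computes 24 - 13 = 11.
Step 3: result = 11

The answer is 11.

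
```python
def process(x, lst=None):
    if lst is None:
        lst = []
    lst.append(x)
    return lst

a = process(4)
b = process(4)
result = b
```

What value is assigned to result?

Step 1: None default with guard creates a NEW list each call.
Step 2: a = [4] (fresh list). b = [4] (another fresh list).
Step 3: result = [4] (this is the fix for mutable default)

The answer is [4].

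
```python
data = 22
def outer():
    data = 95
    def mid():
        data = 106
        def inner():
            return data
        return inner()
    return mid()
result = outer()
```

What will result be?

Step 1: Three levels of shadowing: global 22, outer 95, mid 106.
Step 2: inner() finds data = 106 in enclosing mid() scope.
Step 3: result = 106

The answer is 106.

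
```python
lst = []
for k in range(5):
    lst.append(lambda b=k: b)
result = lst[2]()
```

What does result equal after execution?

Step 1: Default argument b=k captures k's value at each iteration.
Step 2: lst[2] captured b = 2 when k was 2.
Step 3: result = 2

The answer is 2.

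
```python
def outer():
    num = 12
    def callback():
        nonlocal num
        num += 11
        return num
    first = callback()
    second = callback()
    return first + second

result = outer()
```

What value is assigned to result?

Step 1: num starts at 12.
Step 2: First call: num = 12 + 11 = 23, returns 23.
Step 3: Second call: num = 23 + 11 = 34, returns 34.
Step 4: result = 23 + 34 = 57

The answer is 57.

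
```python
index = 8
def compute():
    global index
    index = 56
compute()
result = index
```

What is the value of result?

Step 1: index = 8 globally.
Step 2: compute() declares global index and sets it to 56.
Step 3: After compute(), global index = 56. result = 56

The answer is 56.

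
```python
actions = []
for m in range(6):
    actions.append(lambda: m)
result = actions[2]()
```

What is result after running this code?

Step 1: The loop creates 6 lambdas, all referencing the same variable m.
Step 2: After the loop, m = 5 (final value).
Step 3: actions[2]() looks up m at call time and finds 5. This is the late binding gotcha. result = 5

The answer is 5.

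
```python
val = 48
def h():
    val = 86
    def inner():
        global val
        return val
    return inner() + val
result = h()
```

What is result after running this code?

Step 1: Global val = 48. h() shadows with local val = 86.
Step 2: inner() uses global keyword, so inner() returns global val = 48.
Step 3: h() returns 48 + 86 = 134

The answer is 134.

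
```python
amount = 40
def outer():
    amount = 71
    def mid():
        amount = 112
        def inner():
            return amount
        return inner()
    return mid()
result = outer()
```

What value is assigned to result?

Step 1: Three levels of shadowing: global 40, outer 71, mid 112.
Step 2: inner() finds amount = 112 in enclosing mid() scope.
Step 3: result = 112

The answer is 112.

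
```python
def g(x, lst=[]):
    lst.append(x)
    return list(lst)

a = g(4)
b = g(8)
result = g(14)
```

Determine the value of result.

Step 1: Default list is shared. list() creates copies for return values.
Step 2: Internal list grows: [4] -> [4, 8] -> [4, 8, 14].
Step 3: result = [4, 8, 14]

The answer is [4, 8, 14].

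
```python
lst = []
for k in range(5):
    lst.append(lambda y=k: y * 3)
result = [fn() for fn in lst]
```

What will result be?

Step 1: Default arg y=k captures k at each iteration.
Step 2: lst[k] has y defaulting to k, returns k * 3.
Step 3: result = [0, 3, 6, 9, 12]

The answer is [0, 3, 6, 9, 12].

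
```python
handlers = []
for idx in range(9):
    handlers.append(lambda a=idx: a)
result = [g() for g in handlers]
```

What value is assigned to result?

Step 1: Default arg a=idx captures idx at each iteration.
Step 2: Each lambda has its own default: 0, 1, ..., 8.
Step 3: result = [0, 1, 2, 3, 4, 5, 6, 7, 8]

The answer is [0, 1, 2, 3, 4, 5, 6, 7, 8].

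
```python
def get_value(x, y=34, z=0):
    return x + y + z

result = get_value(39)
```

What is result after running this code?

Step 1: get_value(39) uses defaults y = 34, z = 0.
Step 2: Returns 39 + 34 + 0 = 73.
Step 3: result = 73

The answer is 73.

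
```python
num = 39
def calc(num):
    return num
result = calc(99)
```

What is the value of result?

Step 1: Global num = 39.
Step 2: calc(99) takes parameter num = 99, which shadows the global.
Step 3: result = 99

The answer is 99.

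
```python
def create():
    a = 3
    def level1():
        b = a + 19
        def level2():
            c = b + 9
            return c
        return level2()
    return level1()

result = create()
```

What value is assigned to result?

Step 1: a = 3. b = a + 19 = 22.
Step 2: c = b + 9 = 22 + 9 = 31.
Step 3: result = 31

The answer is 31.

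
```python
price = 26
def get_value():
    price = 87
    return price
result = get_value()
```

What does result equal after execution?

Step 1: Global price = 26.
Step 2: get_value() creates local price = 87, shadowing the global.
Step 3: Returns local price = 87. result = 87

The answer is 87.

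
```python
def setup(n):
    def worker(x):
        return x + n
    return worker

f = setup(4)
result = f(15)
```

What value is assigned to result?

Step 1: setup(4) creates a closure that captures n = 4.
Step 2: f(15) calls the closure with x = 15, returning 15 + 4 = 19.
Step 3: result = 19

The answer is 19.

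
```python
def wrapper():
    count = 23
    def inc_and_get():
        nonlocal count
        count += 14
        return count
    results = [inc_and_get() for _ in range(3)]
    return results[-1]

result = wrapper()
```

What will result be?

Step 1: count = 23.
Step 2: Three calls to inc_and_get(), each adding 14.
Step 3: Last value = 23 + 14 * 3 = 65

The answer is 65.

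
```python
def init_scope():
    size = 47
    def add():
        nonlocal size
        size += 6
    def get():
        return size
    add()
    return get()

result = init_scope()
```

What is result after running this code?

Step 1: size = 47. add() modifies it via nonlocal, get() reads it.
Step 2: add() makes size = 47 + 6 = 53.
Step 3: get() returns 53. result = 53

The answer is 53.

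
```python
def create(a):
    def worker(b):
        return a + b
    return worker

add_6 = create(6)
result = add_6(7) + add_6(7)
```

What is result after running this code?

Step 1: add_6 captures a = 6.
Step 2: add_6(7) = 6 + 7 = 13, called twice.
Step 3: result = 13 + 13 = 26

The answer is 26.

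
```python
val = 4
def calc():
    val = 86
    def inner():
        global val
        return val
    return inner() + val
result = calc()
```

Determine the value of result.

Step 1: Global val = 4. calc() shadows with local val = 86.
Step 2: inner() uses global keyword, so inner() returns global val = 4.
Step 3: calc() returns 4 + 86 = 90

The answer is 90.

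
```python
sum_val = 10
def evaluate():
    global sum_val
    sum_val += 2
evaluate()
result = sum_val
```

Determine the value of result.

Step 1: sum_val = 10 globally.
Step 2: evaluate() modifies global sum_val: sum_val += 2 = 12.
Step 3: result = 12

The answer is 12.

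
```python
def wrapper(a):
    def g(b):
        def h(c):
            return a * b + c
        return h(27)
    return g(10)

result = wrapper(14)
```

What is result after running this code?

Step 1: a = 14, b = 10, c = 27.
Step 2: h() computes a * b + c = 14 * 10 + 27 = 167.
Step 3: result = 167

The answer is 167.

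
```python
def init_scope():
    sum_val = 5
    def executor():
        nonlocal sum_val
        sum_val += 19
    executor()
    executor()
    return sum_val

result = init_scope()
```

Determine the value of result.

Step 1: sum_val starts at 5.
Step 2: executor() is called 2 times, each adding 19.
Step 3: sum_val = 5 + 19 * 2 = 43

The answer is 43.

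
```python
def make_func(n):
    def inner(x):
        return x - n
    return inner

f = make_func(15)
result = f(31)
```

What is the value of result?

Step 1: make_func(15) creates a closure capturing n = 15.
Step 2: f(31) computes 31 - 15 = 16.
Step 3: result = 16

The answer is 16.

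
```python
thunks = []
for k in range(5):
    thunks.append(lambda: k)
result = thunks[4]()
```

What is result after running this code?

Step 1: The loop creates 5 lambdas, all referencing the same variable k.
Step 2: After the loop, k = 4 (final value).
Step 3: thunks[4]() looks up k at call time and finds 4. This is the late binding gotcha. result = 4

The answer is 4.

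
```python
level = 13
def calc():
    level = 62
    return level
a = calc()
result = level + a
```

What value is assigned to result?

Step 1: Global level = 13. calc() returns local level = 62.
Step 2: a = 62. Global level still = 13.
Step 3: result = 13 + 62 = 75

The answer is 75.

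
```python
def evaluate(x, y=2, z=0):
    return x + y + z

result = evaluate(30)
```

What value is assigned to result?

Step 1: evaluate(30) uses defaults y = 2, z = 0.
Step 2: Returns 30 + 2 + 0 = 32.
Step 3: result = 32

The answer is 32.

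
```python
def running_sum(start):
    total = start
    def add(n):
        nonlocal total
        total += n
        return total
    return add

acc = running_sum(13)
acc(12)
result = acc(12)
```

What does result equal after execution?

Step 1: running_sum(13) creates closure with total = 13.
Step 2: First acc(12): total = 13 + 12 = 25.
Step 3: Second acc(12): total = 25 + 12 = 37. result = 37

The answer is 37.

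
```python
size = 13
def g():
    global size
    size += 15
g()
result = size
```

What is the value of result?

Step 1: size = 13 globally.
Step 2: g() modifies global size: size += 15 = 28.
Step 3: result = 28

The answer is 28.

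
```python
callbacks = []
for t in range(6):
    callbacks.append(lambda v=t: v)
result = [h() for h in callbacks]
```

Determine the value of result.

Step 1: Default arg v=t captures t at each iteration.
Step 2: Each lambda has its own default: 0, 1, ..., 5.
Step 3: result = [0, 1, 2, 3, 4, 5]

The answer is [0, 1, 2, 3, 4, 5].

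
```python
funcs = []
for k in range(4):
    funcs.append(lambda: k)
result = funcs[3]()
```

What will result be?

Step 1: The loop creates 4 lambdas, all referencing the same variable k.
Step 2: After the loop, k = 3 (final value).
Step 3: funcs[3]() looks up k at call time and finds 3. This is the late binding gotcha. result = 3

The answer is 3.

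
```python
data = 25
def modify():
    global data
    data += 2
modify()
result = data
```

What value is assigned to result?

Step 1: data = 25 globally.
Step 2: modify() modifies global data: data += 2 = 27.
Step 3: result = 27

The answer is 27.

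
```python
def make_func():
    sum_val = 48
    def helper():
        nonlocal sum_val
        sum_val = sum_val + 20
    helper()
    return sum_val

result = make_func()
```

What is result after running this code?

Step 1: make_func() sets sum_val = 48.
Step 2: helper() uses nonlocal to modify sum_val in make_func's scope: sum_val = 48 + 20 = 68.
Step 3: make_func() returns the modified sum_val = 68

The answer is 68.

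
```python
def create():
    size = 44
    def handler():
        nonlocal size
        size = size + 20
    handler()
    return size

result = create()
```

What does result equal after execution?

Step 1: create() sets size = 44.
Step 2: handler() uses nonlocal to modify size in create's scope: size = 44 + 20 = 64.
Step 3: create() returns the modified size = 64

The answer is 64.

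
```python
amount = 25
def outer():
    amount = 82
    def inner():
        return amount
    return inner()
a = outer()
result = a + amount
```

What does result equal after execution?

Step 1: outer() has local amount = 82. inner() reads from enclosing.
Step 2: outer() returns 82. Global amount = 25 unchanged.
Step 3: result = 82 + 25 = 107

The answer is 107.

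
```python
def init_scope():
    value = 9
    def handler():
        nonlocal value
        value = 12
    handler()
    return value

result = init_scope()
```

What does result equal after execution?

Step 1: init_scope() sets value = 9.
Step 2: handler() uses nonlocal to reassign value = 12.
Step 3: result = 12

The answer is 12.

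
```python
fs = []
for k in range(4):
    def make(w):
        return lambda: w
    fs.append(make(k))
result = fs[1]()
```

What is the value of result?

Step 1: make(k) creates a new scope capturing w = k at call time.
Step 2: fs[1] = make(1), so its lambda captures w = 1.
Step 3: result = 1 (closure factory fixes late binding)

The answer is 1.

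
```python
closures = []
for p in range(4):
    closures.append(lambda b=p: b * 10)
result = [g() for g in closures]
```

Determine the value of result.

Step 1: Default arg b=p captures p at each iteration.
Step 2: closures[k] has b defaulting to k, returns k * 10.
Step 3: result = [0, 10, 20, 30]

The answer is [0, 10, 20, 30].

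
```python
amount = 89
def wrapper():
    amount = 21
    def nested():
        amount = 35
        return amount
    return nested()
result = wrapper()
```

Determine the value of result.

Step 1: Three scopes define amount: global (89), wrapper (21), nested (35).
Step 2: nested() has its own local amount = 35, which shadows both enclosing and global.
Step 3: result = 35 (local wins in LEGB)

The answer is 35.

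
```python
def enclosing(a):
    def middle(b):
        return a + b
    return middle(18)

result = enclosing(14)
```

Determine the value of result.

Step 1: enclosing(14) passes a = 14.
Step 2: middle(18) has b = 18, reads a = 14 from enclosing.
Step 3: result = 14 + 18 = 32

The answer is 32.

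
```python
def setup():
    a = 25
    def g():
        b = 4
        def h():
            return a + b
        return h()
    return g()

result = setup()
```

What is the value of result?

Step 1: setup() defines a = 25. g() defines b = 4.
Step 2: h() accesses both from enclosing scopes: a = 25, b = 4.
Step 3: result = 25 + 4 = 29

The answer is 29.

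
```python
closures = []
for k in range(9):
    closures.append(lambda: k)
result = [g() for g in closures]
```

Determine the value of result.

Step 1: All 9 lambdas share the same variable k.
Step 2: After the loop, k = 8.
Step 3: Each call returns 8. result = [8, 8, 8, 8, 8, 8, 8, 8, 8]

The answer is [8, 8, 8, 8, 8, 8, 8, 8, 8].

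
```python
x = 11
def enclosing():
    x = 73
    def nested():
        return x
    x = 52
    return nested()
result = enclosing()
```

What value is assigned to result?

Step 1: enclosing() sets x = 73, then later x = 52.
Step 2: nested() is called after x is reassigned to 52. Closures capture variables by reference, not by value.
Step 3: result = 52

The answer is 52.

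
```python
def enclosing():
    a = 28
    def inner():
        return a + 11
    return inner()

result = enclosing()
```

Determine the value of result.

Step 1: enclosing() defines a = 28.
Step 2: inner() reads a = 28 from enclosing scope, returns 28 + 11 = 39.
Step 3: result = 39

The answer is 39.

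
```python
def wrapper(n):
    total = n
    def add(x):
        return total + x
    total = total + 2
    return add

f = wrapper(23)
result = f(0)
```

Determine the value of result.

Step 1: wrapper(23) sets total = 23, then total = 23 + 2 = 25.
Step 2: Closures capture by reference, so add sees total = 25.
Step 3: f(0) returns 25 + 0 = 25

The answer is 25.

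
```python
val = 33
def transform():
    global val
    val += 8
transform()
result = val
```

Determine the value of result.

Step 1: val = 33 globally.
Step 2: transform() modifies global val: val += 8 = 41.
Step 3: result = 41

The answer is 41.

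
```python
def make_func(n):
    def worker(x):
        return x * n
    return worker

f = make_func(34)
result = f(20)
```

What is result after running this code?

Step 1: make_func(34) creates a closure capturing n = 34.
Step 2: f(20) computes 20 * 34 = 680.
Step 3: result = 680

The answer is 680.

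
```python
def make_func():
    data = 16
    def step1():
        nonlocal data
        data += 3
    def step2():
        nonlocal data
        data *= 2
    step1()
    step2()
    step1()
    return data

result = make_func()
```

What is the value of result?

Step 1: data = 16.
Step 2: step1(): data = 16 + 3 = 19.
Step 3: step2(): data = 19 * 2 = 38.
Step 4: step1(): data = 38 + 3 = 41. result = 41

The answer is 41.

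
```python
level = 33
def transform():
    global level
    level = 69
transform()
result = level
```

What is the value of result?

Step 1: level = 33 globally.
Step 2: transform() declares global level and sets it to 69.
Step 3: After transform(), global level = 69. result = 69

The answer is 69.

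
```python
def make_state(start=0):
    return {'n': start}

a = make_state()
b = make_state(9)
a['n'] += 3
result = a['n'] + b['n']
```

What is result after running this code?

Step 1: make_state() returns a new dict each call (immutable default 0).
Step 2: a = {'n': 0}, b = {'n': 9}.
Step 3: a['n'] += 3 = 3. result = 3 + 9 = 12

The answer is 12.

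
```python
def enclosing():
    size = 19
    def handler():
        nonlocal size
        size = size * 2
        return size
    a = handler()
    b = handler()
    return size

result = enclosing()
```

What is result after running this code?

Step 1: size starts at 19.
Step 2: First handler(): size = 19 * 2 = 38.
Step 3: Second handler(): size = 38 * 2 = 76.
Step 4: result = 76

The answer is 76.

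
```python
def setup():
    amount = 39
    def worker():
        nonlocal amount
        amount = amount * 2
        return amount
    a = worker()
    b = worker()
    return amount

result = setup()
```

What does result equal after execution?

Step 1: amount starts at 39.
Step 2: First worker(): amount = 39 * 2 = 78.
Step 3: Second worker(): amount = 78 * 2 = 156.
Step 4: result = 156

The answer is 156.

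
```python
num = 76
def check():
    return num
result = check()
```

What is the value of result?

Step 1: num = 76 is defined in the global scope.
Step 2: check() looks up num. No local num exists, so Python checks the global scope via LEGB rule and finds num = 76.
Step 3: result = 76

The answer is 76.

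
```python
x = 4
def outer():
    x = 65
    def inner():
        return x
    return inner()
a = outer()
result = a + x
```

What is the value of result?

Step 1: outer() has local x = 65. inner() reads from enclosing.
Step 2: outer() returns 65. Global x = 4 unchanged.
Step 3: result = 65 + 4 = 69

The answer is 69.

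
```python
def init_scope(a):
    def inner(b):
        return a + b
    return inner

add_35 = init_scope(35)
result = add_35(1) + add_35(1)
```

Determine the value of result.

Step 1: add_35 captures a = 35.
Step 2: add_35(1) = 35 + 1 = 36, called twice.
Step 3: result = 36 + 36 = 72

The answer is 72.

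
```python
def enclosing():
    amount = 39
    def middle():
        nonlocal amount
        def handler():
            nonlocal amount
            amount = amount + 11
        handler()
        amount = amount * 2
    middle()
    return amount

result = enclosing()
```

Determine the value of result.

Step 1: amount = 39.
Step 2: handler() adds 11: amount = 39 + 11 = 50.
Step 3: middle() doubles: amount = 50 * 2 = 100.
Step 4: result = 100

The answer is 100.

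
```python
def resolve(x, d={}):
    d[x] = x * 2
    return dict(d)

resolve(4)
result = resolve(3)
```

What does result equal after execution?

Step 1: Mutable default dict is shared across calls.
Step 2: First call adds 4: 8. Second call adds 3: 6.
Step 3: result = {4: 8, 3: 6}

The answer is {4: 8, 3: 6}.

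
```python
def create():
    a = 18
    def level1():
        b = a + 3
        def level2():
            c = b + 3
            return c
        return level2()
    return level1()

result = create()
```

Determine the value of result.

Step 1: a = 18. b = a + 3 = 21.
Step 2: c = b + 3 = 21 + 3 = 24.
Step 3: result = 24

The answer is 24.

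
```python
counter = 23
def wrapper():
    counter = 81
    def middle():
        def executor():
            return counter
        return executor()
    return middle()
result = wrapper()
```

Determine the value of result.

Step 1: wrapper() defines counter = 81. middle() and executor() have no local counter.
Step 2: executor() checks local (none), enclosing middle() (none), enclosing wrapper() and finds counter = 81.
Step 3: result = 81

The answer is 81.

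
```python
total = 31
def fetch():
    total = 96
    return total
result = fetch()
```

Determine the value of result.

Step 1: Global total = 31.
Step 2: fetch() creates local total = 96, shadowing the global.
Step 3: Returns local total = 96. result = 96

The answer is 96.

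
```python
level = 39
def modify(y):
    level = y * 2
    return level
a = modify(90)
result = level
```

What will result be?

Step 1: Global level = 39.
Step 2: modify(90) creates local level = 90 * 2 = 180.
Step 3: Global level unchanged because no global keyword. result = 39

The answer is 39.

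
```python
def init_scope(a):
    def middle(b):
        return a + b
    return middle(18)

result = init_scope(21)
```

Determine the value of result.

Step 1: init_scope(21) passes a = 21.
Step 2: middle(18) has b = 18, reads a = 21 from enclosing.
Step 3: result = 21 + 18 = 39

The answer is 39.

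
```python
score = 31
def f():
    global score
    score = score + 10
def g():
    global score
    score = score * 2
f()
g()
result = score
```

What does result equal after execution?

Step 1: score = 31.
Step 2: f() adds 10: score = 31 + 10 = 41.
Step 3: g() doubles: score = 41 * 2 = 82.
Step 4: result = 82

The answer is 82.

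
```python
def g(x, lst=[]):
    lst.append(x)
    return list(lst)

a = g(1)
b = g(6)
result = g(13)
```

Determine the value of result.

Step 1: Default list is shared. list() creates copies for return values.
Step 2: Internal list grows: [1] -> [1, 6] -> [1, 6, 13].
Step 3: result = [1, 6, 13]

The answer is [1, 6, 13].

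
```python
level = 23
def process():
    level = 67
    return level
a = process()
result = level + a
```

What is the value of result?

Step 1: Global level = 23. process() returns local level = 67.
Step 2: a = 67. Global level still = 23.
Step 3: result = 23 + 67 = 90

The answer is 90.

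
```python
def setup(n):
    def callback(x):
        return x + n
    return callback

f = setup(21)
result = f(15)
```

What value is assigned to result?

Step 1: setup(21) creates a closure that captures n = 21.
Step 2: f(15) calls the closure with x = 15, returning 15 + 21 = 36.
Step 3: result = 36

The answer is 36.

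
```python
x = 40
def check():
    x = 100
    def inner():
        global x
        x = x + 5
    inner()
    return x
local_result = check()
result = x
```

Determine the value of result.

Step 1: Global x = 40. check() creates local x = 100.
Step 2: inner() declares global x and adds 5: global x = 40 + 5 = 45.
Step 3: check() returns its local x = 100 (unaffected by inner).
Step 4: result = global x = 45

The answer is 45.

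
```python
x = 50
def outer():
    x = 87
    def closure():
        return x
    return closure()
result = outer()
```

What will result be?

Step 1: x = 50 globally, but outer() defines x = 87 locally.
Step 2: closure() looks up x. Not in local scope, so checks enclosing scope (outer) and finds x = 87.
Step 3: result = 87

The answer is 87.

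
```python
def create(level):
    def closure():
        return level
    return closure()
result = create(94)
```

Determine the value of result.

Step 1: create(94) binds parameter level = 94.
Step 2: closure() looks up level in enclosing scope and finds the parameter level = 94.
Step 3: result = 94

The answer is 94.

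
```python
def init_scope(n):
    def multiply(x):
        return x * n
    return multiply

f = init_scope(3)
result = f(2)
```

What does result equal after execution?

Step 1: init_scope(3) returns multiply closure with n = 3.
Step 2: f(2) computes 2 * 3 = 6.
Step 3: result = 6

The answer is 6.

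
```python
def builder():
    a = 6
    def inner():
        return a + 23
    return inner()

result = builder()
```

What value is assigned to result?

Step 1: builder() defines a = 6.
Step 2: inner() reads a = 6 from enclosing scope, returns 6 + 23 = 29.
Step 3: result = 29

The answer is 29.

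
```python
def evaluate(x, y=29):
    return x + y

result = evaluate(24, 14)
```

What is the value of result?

Step 1: evaluate(24, 14) overrides default y with 14.
Step 2: Returns 24 + 14 = 38.
Step 3: result = 38

The answer is 38.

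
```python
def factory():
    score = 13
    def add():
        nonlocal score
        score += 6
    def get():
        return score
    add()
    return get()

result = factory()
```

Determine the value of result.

Step 1: score = 13. add() modifies it via nonlocal, get() reads it.
Step 2: add() makes score = 13 + 6 = 19.
Step 3: get() returns 19. result = 19

The answer is 19.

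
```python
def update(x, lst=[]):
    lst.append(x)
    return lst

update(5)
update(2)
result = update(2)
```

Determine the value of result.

Step 1: Mutable default argument gotcha! The list [] is created once.
Step 2: Each call appends to the SAME list: [5], [5, 2], [5, 2, 2].
Step 3: result = [5, 2, 2]

The answer is [5, 2, 2].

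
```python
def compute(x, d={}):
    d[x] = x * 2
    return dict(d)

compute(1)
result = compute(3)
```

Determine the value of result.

Step 1: Mutable default dict is shared across calls.
Step 2: First call adds 1: 2. Second call adds 3: 6.
Step 3: result = {1: 2, 3: 6}

The answer is {1: 2, 3: 6}.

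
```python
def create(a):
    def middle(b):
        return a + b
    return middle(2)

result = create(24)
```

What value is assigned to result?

Step 1: create(24) passes a = 24.
Step 2: middle(2) has b = 2, reads a = 24 from enclosing.
Step 3: result = 24 + 2 = 26

The answer is 26.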